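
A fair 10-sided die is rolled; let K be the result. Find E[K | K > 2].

13/2

Given K > 2, K is equally likely to be any of {3, 4, 5, 6, 7, 8, 9, 10}.
E[K | K > 2] = (3 + 4 + 5 + 6 + 7 + 8 + 9 + 10) / 8 = 13/2.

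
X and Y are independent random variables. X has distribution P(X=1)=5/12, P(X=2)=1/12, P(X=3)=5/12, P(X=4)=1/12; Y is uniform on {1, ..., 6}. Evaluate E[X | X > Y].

P(X > Y) = 7/36.
Summing X·P(x,y) over outcomes with X > Y gives 11/18.
E[X | X > Y] = (11/18) / (7/36) = 22/7.

22/7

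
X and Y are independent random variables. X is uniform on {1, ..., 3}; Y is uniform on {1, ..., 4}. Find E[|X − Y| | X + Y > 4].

4/3

Outcomes with X + Y > 4: (1,4), (2,3), (2,4), (3,2), (3,3), (3,4), each with probability 1/12.
E[|X − Y| | X + Y > 4] = (3 + 1 + 2 + 1 + 0 + 1) / 6 = 4/3.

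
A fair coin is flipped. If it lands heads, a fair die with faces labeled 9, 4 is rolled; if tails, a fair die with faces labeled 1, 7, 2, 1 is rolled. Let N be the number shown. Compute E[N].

37/8

E[N | heads] = (9+4)/2 = 13/2.
E[N | tails] = (1+7+2+1)/4 = 11/4.
By the law of total expectation,
E[N] = (1/2)·(13/2) + (1/2)·(11/4) = 37/8.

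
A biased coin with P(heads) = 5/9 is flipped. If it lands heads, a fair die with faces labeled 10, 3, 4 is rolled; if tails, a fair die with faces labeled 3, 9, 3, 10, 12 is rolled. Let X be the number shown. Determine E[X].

869/135

E[X | heads] = (10+3+4)/3 = 17/3.
E[X | tails] = (3+9+3+10+12)/5 = 37/5.
By the law of total expectation,
E[X] = (5/9)·(17/3) + (4/9)·(37/5) = 869/135.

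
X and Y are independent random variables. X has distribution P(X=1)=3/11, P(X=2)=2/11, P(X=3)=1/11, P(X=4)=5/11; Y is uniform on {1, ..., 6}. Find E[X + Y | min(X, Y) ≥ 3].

25/3

P(min(X, Y) ≥ 3) = 4/11.
Summing (X+Y)·P(x,y) over outcomes with min(X, Y) ≥ 3 gives 100/33.
E[X + Y | min(X, Y) ≥ 3] = (100/33) / (4/11) = 25/3.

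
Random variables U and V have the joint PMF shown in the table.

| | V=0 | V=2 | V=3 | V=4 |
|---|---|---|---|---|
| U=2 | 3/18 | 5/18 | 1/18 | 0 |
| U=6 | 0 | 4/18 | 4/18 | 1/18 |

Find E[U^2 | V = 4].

36

P(V = 4) = 1/18.
Σ U^2·P over the event = 36·(1/18) = 2.
E[U^2 | V = 4] = (2) / (1/18) = 36.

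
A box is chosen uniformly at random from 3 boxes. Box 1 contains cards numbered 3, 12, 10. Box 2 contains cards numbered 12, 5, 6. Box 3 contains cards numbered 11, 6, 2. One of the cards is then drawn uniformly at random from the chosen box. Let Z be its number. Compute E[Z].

67/9

E[Z | box 1] = (3+12+10)/3 = 25/3.
E[Z | box 2] = (12+5+6)/3 = 23/3.
E[Z | box 3] = (11+6+2)/3 = 19/3.
E[Z] = (1/3)·(25/3) + (1/3)·(23/3) + (1/3)·(19/3) = 67/9.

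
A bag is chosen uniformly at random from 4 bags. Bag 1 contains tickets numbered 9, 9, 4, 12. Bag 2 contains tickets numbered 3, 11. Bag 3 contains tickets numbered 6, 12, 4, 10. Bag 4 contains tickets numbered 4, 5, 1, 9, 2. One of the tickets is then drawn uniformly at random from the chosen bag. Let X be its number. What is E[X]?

277/40

E[X | bag 1] = (9+9+4+12)/4 = 17/2.
E[X | bag 2] = (3+11)/2 = 7.
E[X | bag 3] = (6+12+4+10)/4 = 8.
E[X | bag 4] = (4+5+1+9+2)/5 = 21/5.
E[X] = (1/4)·(17/2) + (1/4)·(7) + (1/4)·(8) + (1/4)·(21/5) = 277/40.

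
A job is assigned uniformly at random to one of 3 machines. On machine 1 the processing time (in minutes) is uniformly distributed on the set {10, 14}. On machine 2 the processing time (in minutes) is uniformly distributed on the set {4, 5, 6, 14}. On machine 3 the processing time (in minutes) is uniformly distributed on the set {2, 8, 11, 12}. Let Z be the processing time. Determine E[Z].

E[Z | machine 1] = (10+14)/2 = 12.
E[Z | machine 2] = (4+5+6+14)/4 = 29/4.
E[Z | machine 3] = (2+8+11+12)/4 = 33/4.
By the law of total expectation,
E[Z] = (1/3)·(12) + (1/3)·(29/4) + (1/3)·(33/4) = 55/6.

55/6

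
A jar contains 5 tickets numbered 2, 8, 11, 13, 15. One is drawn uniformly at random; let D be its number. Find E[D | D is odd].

13

P(D is odd) = 3/5.
Σ over the event: 11·1/5 + 13·1/5 + 15·1/5 = 39/5.
E[D | D is odd] = (39/5) / (3/5) = 13.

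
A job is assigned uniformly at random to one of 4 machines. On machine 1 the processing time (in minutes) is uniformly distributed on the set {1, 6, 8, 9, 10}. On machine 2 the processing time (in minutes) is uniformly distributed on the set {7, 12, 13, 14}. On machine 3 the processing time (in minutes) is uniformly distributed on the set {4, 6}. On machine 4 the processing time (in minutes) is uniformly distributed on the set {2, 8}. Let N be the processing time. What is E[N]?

E[N | machine 1] = (1+6+8+9+10)/5 = 34/5.
E[N | machine 2] = (7+12+13+14)/4 = 23/2.
E[N | machine 3] = (4+6)/2 = 5.
E[N | machine 4] = (2+8)/2 = 5.
By the law of total expectation,
E[N] = (1/4)·(34/5) + (1/4)·(23/2) + (1/4)·(5) + (1/4)·(5) = 283/40.

283/40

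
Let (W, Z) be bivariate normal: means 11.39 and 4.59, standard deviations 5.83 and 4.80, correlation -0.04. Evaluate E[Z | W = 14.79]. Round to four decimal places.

4.4780

The regression of Z on W has slope ρ·σ_Z/σ_W and passes through (μ_W, μ_Z).
E[Z | W=14.79] = 4.59 + (-0.04)·(4.80/5.83)·(14.79 − (11.39)) = 4.59 + (-0.032933)·(3.4) = 4.4780.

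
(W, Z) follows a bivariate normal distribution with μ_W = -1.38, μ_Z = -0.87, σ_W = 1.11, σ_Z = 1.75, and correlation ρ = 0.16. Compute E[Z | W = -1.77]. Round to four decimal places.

-0.9684

For a bivariate normal, E[Z | W=x] = μ_Z + ρ·(σ_Z/σ_W)·(x − μ_W).
E[Z | W=-1.77] = -0.87 + (0.16)·(1.75/1.11)·(-1.77 − (-1.38)) = -0.87 + (0.25225)·(-0.39) = -0.9684.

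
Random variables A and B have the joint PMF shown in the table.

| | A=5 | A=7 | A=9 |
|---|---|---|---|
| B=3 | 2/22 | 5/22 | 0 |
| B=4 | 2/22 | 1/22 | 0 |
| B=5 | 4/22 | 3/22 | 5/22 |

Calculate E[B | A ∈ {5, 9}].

P(A ∈ {5, 9}) = 13/22.
Σ B·P over the event = 3·(2/22) + 4·(2/22) + 5·(4/22) + 5·(5/22) = 59/22.
E[B | A ∈ {5, 9}] = (59/22) / (13/22) = 59/13.

59/13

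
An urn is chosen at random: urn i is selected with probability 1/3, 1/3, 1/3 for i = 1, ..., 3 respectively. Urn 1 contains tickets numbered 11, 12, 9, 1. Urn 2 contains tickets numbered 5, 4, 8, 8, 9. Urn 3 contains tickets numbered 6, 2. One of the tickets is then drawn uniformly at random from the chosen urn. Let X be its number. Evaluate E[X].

127/20

E[X | urn 1] = (11+12+9+1)/4 = 33/4.
E[X | urn 2] = (5+4+8+8+9)/5 = 34/5.
E[X | urn 3] = (6+2)/2 = 4.
E[X] = (1/3)·(33/4) + (1/3)·(34/5) + (1/3)·(4) = 127/20.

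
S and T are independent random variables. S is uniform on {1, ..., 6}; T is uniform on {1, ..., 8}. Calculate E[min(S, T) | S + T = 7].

P(S + T = 7) = 1/8.
Summing min(S,T)·P(x,y) over outcomes with S + T = 7 gives 1/4.
E[min(S, T) | S + T = 7] = (1/4) / (1/8) = 2.

2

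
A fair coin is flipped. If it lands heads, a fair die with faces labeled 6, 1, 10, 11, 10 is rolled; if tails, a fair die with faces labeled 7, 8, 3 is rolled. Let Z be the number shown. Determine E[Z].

34/5

E[Z | heads] = (6+1+10+11+10)/5 = 38/5.
E[Z | tails] = (7+8+3)/3 = 6.
By the law of total expectation,
E[Z] = (1/2)·(38/5) + (1/2)·(6) = 34/5.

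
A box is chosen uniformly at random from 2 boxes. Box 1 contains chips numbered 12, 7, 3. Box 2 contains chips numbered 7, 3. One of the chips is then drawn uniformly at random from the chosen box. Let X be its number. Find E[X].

37/6

E[X | box 1] = (12+7+3)/3 = 22/3.
E[X | box 2] = (7+3)/2 = 5.
By the law of total expectation,
E[X] = (1/2)·(22/3) + (1/2)·(5) = 37/6.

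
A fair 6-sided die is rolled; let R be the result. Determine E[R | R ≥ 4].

5

Given R ≥ 4, R is equally likely to be any of {4, 5, 6}.
E[R | R ≥ 4] = (4 + 5 + 6) / 3 = 5.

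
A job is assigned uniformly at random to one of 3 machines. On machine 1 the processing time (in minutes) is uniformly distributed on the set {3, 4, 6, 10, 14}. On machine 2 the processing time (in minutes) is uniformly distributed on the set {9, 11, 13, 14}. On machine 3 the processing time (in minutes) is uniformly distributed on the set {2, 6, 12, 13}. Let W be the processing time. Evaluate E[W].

137/15

E[W | machine 1] = (3+4+6+10+14)/5 = 37/5.
E[W | machine 2] = (9+11+13+14)/4 = 47/4.
E[W | machine 3] = (2+6+12+13)/4 = 33/4.
E[W] = (1/3)·(37/5) + (1/3)·(47/4) + (1/3)·(33/4) = 137/15.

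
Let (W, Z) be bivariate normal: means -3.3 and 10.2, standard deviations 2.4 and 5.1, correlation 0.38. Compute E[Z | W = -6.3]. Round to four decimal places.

7.7775

E[Z | W=x] = μ_Z + ρ(σ_Z/σ_W)(x − μ_W) for jointly normal variables.
E[Z | W=-6.3] = 10.2 + (0.38)·(5.1/2.4)·(-6.3 − (-3.3)) = 10.2 + (0.8075)·(-3) = 7.7775.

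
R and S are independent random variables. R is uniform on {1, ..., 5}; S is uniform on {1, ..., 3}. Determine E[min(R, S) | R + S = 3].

1

Outcomes with R + S = 3: (1,2), (2,1), each with probability 1/15.
E[min(R, S) | R + S = 3] = (1 + 1) / 2 = 1.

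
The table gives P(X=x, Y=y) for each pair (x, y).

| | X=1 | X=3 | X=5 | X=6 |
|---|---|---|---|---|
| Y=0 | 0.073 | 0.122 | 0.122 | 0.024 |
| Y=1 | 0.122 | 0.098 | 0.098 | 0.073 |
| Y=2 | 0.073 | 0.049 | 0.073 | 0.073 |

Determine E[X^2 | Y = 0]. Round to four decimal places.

P(Y = 0) = 0.341.
Σ X^2·P over the event = 1·(0.073) + 9·(0.122) + 25·(0.122) + 36·(0.024) = 5.085.
E[X^2 | Y = 0] = (5.085) / (0.341) = 14.9120.

14.9120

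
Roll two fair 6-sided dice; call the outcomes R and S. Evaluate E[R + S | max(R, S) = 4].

Outcomes with max(R, S) = 4: (1,4), (2,4), (3,4), (4,1), (4,2), (4,3), (4,4), each with probability 1/36.
E[R + S | max(R, S) = 4] = (5 + 6 + 7 + 5 + 6 + 7 + 8) / 7 = 44/7.

44/7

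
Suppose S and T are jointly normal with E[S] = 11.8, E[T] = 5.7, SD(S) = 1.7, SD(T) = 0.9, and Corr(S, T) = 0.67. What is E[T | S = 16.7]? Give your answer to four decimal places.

7.4381

E[T | S=x] = μ_T + ρ(σ_T/σ_S)(x − μ_S) for jointly normal variables.
E[T | S=16.7] = 5.7 + (0.67)·(0.9/1.7)·(16.7 − (11.8)) = 5.7 + (0.35471)·(4.9) = 7.4381.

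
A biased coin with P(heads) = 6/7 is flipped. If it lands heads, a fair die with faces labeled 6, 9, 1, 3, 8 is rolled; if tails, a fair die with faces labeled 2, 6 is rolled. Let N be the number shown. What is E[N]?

26/5

E[N | heads] = (6+9+1+3+8)/5 = 27/5.
E[N | tails] = (2+6)/2 = 4.
By the law of total expectation,
E[N] = (6/7)·(27/5) + (1/7)·(4) = 26/5.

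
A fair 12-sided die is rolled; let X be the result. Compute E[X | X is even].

Given X is even, X is equally likely to be any of {2, 4, 6, 8, 10, 12}.
E[X | X is even] = (2 + 4 + 6 + 8 + 10 + 12) / 6 = 7.

7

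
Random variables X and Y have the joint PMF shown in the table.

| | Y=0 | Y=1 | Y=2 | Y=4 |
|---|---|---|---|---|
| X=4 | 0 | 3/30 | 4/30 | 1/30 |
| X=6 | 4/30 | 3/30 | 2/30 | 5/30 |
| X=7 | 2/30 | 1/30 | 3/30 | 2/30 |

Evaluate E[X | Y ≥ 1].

P(Y ≥ 1) = 4/5.
Summing X·P(X=x,Y=y) over the conditioning event gives 67/15.
E[X | Y ≥ 1] = (67/15) / (4/5) = 67/12.

67/12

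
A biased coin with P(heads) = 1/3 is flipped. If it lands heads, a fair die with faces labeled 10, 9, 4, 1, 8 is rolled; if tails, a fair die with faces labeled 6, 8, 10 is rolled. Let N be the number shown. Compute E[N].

112/15

E[N | heads] = (10+9+4+1+8)/5 = 32/5.
E[N | tails] = (6+8+10)/3 = 8.
E[N] = (1/3)·(32/5) + (2/3)·(8) = 112/15.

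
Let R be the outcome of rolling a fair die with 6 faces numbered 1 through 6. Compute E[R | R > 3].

Given R > 3, R is equally likely to be any of {4, 5, 6}.
E[R | R > 3] = (4 + 5 + 6) / 3 = 5.

5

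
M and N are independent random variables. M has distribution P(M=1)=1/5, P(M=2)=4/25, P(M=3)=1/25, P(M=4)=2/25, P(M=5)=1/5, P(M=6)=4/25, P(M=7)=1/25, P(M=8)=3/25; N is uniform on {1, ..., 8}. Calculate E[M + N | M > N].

P(M > N) = 79/200.
Summing (M+N)·P(x,y) over outcomes with M > N gives 351/100.
E[M + N | M > N] = (351/100) / (79/200) = 702/79.

702/79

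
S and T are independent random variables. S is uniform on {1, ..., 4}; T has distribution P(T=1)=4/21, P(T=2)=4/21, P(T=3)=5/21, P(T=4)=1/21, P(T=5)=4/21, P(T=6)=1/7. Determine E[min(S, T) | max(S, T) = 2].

P(max(S, T) = 2) = 1/7.
Summing min(S,T)·P(x,y) over outcomes with max(S, T) = 2 gives 4/21.
E[min(S, T) | max(S, T) = 2] = (4/21) / (1/7) = 4/3.

4/3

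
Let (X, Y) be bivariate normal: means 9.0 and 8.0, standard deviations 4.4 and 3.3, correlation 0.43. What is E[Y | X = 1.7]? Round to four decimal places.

5.6458

E[Y | X=x] = μ_Y + ρ(σ_Y/σ_X)(x − μ_X) for jointly normal variables.
E[Y | X=1.7] = 8.0 + (0.43)·(3.3/4.4)·(1.7 − (9.0)) = 8.0 + (0.3225)·(-7.3) = 5.6458.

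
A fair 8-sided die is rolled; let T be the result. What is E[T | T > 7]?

Given T > 7, T is equally likely to be any of {8}.
E[T | T > 7] = (8) / 1 = 8.

8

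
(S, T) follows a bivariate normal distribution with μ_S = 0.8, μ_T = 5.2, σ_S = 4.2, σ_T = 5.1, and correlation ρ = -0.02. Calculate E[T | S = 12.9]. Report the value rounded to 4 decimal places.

4.9061

The regression of T on S has slope ρ·σ_T/σ_S and passes through (μ_S, μ_T).
E[T | S=12.9] = 5.2 + (-0.02)·(5.1/4.2)·(12.9 − (0.8)) = 5.2 + (-0.024286)·(12.1) = 4.9061.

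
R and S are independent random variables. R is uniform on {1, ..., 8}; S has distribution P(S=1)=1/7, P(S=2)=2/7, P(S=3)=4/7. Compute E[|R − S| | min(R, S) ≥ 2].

P(min(R, S) ≥ 2) = 3/4.
Summing |R−S|·P(x,y) over outcomes with min(R, S) ≥ 2 gives 53/28.
E[|R − S| | min(R, S) ≥ 2] = (53/28) / (3/4) = 53/21.

53/21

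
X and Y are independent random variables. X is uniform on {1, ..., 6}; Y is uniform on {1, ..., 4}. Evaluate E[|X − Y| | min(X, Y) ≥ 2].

23/15

P(min(X, Y) ≥ 2) = 5/8.
Summing |X−Y|·P(x,y) over outcomes with min(X, Y) ≥ 2 gives 23/24.
E[|X − Y| | min(X, Y) ≥ 2] = (23/24) / (5/8) = 23/15.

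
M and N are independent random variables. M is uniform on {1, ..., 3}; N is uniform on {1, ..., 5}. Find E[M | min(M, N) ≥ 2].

5/2

Outcomes with min(M, N) ≥ 2: (2,2), (2,3), (2,4), (2,5), (3,2), (3,3), (3,4), (3,5), each with probability 1/15.
E[M | min(M, N) ≥ 2] = (2 + 2 + 2 + 2 + 3 + 3 + 3 + 3) / 8 = 5/2.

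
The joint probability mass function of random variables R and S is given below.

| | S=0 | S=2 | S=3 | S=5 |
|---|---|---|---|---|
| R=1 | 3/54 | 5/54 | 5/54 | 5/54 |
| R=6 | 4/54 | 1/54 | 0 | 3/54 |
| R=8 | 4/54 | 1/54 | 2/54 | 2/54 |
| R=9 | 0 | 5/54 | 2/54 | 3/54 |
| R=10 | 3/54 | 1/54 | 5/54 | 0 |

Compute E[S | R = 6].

17/8

P(R = 6) = 4/27.
Σ S·P over the event = 0·(4/54) + 2·(1/54) + 5·(3/54) = 17/54.
E[S | R = 6] = (17/54) / (4/27) = 17/8.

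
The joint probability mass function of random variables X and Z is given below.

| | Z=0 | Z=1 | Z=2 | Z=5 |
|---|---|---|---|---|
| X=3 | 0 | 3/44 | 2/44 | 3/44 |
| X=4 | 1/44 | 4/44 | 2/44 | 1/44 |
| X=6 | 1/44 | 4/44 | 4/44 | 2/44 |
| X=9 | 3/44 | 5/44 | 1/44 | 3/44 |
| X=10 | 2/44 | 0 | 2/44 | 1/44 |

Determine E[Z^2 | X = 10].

33/5

P(X = 10) = 5/44.
Σ Z^2·P over the event = 0·(2/44) + 4·(2/44) + 25·(1/44) = 3/4.
E[Z^2 | X = 10] = (3/4) / (5/44) = 33/5.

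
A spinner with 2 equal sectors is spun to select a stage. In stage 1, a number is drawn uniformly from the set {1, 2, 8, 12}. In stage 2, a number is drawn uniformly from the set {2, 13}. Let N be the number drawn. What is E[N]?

53/8

E[N | stage 1] = (1+2+8+12)/4 = 23/4.
E[N | stage 2] = (2+13)/2 = 15/2.
By the law of total expectation,
E[N] = (1/2)·(23/4) + (1/2)·(15/2) = 53/8.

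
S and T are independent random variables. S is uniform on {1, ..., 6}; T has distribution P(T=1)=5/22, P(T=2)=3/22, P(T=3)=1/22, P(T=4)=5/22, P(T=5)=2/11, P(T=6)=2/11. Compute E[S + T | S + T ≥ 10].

266/25

P(S + T ≥ 10) = 25/132.
Summing (S+T)·P(x,y) over outcomes with S + T ≥ 10 gives 133/66.
E[S + T | S + T ≥ 10] = (133/66) / (25/132) = 266/25.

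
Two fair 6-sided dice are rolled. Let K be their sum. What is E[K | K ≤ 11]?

P(K ≤ 11) = 35/36.
E[K | K ≤ 11] = (20/3) / (35/36) = 48/7.

48/7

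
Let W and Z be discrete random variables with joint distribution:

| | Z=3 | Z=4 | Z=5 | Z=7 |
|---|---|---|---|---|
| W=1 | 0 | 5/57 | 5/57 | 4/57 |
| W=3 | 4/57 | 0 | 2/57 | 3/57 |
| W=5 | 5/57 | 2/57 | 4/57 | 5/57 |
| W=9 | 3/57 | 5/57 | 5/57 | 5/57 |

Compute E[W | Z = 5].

19/4

P(Z = 5) = 16/57.
Σ W·P over the event = 1·(5/57) + 3·(2/57) + 5·(4/57) + 9·(5/57) = 4/3.
E[W | Z = 5] = (4/3) / (16/57) = 19/4.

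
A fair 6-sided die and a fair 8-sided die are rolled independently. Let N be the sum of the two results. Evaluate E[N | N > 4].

P(N > 4) = 7/8.
E[N | N > 4] = (91/12) / (7/8) = 26/3.

26/3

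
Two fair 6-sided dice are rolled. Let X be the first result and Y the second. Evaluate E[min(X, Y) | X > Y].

P(X > Y) = 5/12.
Summing min(X,Y)·P(x,y) over outcomes with X > Y gives 35/36.
E[min(X, Y) | X > Y] = (35/36) / (5/12) = 7/3.

7/3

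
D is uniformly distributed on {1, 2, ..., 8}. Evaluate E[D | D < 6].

Given D < 6, D is equally likely to be any of {1, 2, 3, 4, 5}.
E[D | D < 6] = (1 + 2 + 3 + 4 + 5) / 5 = 3.

3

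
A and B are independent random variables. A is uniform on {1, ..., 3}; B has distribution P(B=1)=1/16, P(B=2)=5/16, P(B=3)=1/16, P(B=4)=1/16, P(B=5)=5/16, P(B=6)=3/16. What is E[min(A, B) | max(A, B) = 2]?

P(max(A, B) = 2) = 11/48.
Summing min(A,B)·P(x,y) over outcomes with max(A, B) = 2 gives 1/3.
E[min(A, B) | max(A, B) = 2] = (1/3) / (11/48) = 16/11.

16/11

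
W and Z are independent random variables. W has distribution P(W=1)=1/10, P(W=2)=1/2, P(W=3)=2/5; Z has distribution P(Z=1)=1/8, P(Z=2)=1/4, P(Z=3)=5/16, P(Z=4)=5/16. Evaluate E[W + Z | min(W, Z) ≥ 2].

P(min(W, Z) ≥ 2) = 63/80.
Summing (W+Z)·P(x,y) over outcomes with min(W, Z) ≥ 2 gives 139/32.
E[W + Z | min(W, Z) ≥ 2] = (139/32) / (63/80) = 695/126.

695/126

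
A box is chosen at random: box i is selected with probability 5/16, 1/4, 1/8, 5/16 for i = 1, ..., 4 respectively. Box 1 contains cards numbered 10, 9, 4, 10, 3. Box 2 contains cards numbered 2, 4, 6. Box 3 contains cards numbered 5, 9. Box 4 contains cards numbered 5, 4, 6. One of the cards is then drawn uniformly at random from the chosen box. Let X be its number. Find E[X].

91/16

E[X | box 1] = (10+9+4+10+3)/5 = 36/5.
E[X | box 2] = (2+4+6)/3 = 4.
E[X | box 3] = (5+9)/2 = 7.
E[X | box 4] = (5+4+6)/3 = 5.
E[X] = (5/16)·(36/5) + (1/4)·(4) + (1/8)·(7) + (5/16)·(5) = 91/16.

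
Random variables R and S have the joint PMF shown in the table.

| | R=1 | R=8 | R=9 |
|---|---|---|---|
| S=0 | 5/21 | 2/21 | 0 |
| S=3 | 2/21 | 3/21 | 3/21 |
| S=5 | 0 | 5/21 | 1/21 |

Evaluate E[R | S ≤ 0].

3

P(S ≤ 0) = 1/3.
Summing R·P(R=x,S=y) over the conditioning event gives 1.
E[R | S ≤ 0] = (1) / (1/3) = 3.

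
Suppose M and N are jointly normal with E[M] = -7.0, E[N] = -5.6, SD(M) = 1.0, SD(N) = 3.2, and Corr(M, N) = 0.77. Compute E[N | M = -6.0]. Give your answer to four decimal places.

For a bivariate normal, E[N | M=x] = μ_N + ρ·(σ_N/σ_M)·(x − μ_M).
E[N | M=-6.0] = -5.6 + (0.77)·(3.2/1.0)·(-6.0 − (-7.0)) = -5.6 + (2.464)·(1) = -3.1360.

-3.1360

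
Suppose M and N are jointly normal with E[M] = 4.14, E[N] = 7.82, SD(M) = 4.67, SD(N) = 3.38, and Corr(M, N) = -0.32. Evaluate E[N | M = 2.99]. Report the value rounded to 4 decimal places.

E[N | M=x] = μ_N + ρ(σ_N/σ_M)(x − μ_M) for jointly normal variables.
E[N | M=2.99] = 7.82 + (-0.32)·(3.38/4.67)·(2.99 − (4.14)) = 7.82 + (-0.231606)·(-1.15) = 8.0863.

8.0863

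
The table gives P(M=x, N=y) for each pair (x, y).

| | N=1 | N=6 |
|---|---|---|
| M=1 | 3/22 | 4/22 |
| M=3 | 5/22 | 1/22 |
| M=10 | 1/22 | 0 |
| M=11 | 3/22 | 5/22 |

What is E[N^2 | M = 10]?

P(M = 10) = 1/22.
Σ N^2·P over the event = 1·(1/22) = 1/22.
E[N^2 | M = 10] = (1/22) / (1/22) = 1.

1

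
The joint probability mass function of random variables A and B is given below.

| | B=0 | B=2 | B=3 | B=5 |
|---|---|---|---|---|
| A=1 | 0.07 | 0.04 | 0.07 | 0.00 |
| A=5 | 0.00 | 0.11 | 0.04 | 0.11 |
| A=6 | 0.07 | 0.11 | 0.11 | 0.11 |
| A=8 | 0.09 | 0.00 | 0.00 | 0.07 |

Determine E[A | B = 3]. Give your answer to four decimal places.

P(B = 3) = 0.22.
Σ A·P over the event = 1·(0.07) + 5·(0.04) + 6·(0.11) = 0.93.
E[A | B = 3] = (0.93) / (0.22) = 4.2273.

4.2273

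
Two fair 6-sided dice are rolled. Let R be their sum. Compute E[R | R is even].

P(R is even) = 1/2.
Σ over the event: 2·1/36 + 4·1/12 + 6·5/36 + 8·5/36 + 10·1/12 + 12·1/36 = 7/2.
E[R | R is even] = (7/2) / (1/2) = 7.

7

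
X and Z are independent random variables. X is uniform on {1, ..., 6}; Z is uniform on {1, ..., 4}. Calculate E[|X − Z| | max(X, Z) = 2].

2/3

Outcomes with max(X, Z) = 2: (1,2), (2,1), (2,2), each with probability 1/24.
E[|X − Z| | max(X, Z) = 2] = (1 + 1 + 0) / 3 = 2/3.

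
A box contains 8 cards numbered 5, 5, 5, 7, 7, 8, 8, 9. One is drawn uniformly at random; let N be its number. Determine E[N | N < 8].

29/5

P(N < 8) = 5/8.
Σ over the event: 5·3/8 + 7·1/4 = 29/8.
E[N | N < 8] = (29/8) / (5/8) = 29/5.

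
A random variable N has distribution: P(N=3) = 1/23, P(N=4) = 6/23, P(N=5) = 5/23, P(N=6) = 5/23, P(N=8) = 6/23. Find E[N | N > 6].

8

P(N > 6) = 6/23.
Σ over the event: 8·6/23 = 48/23.
E[N | N > 6] = (48/23) / (6/23) = 8.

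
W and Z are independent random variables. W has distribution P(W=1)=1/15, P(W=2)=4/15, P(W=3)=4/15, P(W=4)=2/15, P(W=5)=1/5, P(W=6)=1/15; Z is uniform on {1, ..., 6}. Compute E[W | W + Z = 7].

P(W + Z = 7) = 1/6.
Summing W·P(x,y) over outcomes with W + Z = 7 gives 5/9.
E[W | W + Z = 7] = (5/9) / (1/6) = 10/3.

10/3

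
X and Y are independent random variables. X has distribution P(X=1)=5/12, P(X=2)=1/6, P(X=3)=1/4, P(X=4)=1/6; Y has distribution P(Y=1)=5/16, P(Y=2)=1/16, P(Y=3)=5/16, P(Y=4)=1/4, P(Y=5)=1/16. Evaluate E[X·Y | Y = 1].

13/6

P(Y = 1) = 5/16.
Summing XY·P(x,y) over outcomes with Y = 1 gives 65/96.
E[X·Y | Y = 1] = (65/96) / (5/16) = 13/6.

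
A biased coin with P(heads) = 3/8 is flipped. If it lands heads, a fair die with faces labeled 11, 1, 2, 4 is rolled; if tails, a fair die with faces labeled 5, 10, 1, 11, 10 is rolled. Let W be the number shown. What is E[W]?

101/16

E[W | heads] = (11+1+2+4)/4 = 9/2.
E[W | tails] = (5+10+1+11+10)/5 = 37/5.
By the law of total expectation,
E[W] = (3/8)·(9/2) + (5/8)·(37/5) = 101/16.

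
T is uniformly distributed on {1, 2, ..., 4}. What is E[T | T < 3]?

Given T < 3, T is equally likely to be any of {1, 2}.
E[T | T < 3] = (1 + 2) / 2 = 3/2.

3/2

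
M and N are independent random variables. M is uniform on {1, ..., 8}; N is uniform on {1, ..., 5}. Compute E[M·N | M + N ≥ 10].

55/2

Outcomes with M + N ≥ 10: (5,5), (6,4), (6,5), (7,3), (7,4), (7,5), (8,2), (8,3), (8,4), (8,5), each with probability 1/40.
E[M·N | M + N ≥ 10] = (25 + 24 + 30 + 21 + 28 + 35 + 16 + 24 + 32 + 40) / 10 = 55/2.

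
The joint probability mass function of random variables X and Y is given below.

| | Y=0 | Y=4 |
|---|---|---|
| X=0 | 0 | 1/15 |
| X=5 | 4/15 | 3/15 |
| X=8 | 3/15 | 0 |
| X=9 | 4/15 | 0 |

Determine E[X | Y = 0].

80/11

P(Y = 0) = 11/15.
Summing X·P(X=x,Y=y) over the conditioning event gives 16/3.
E[X | Y = 0] = (16/3) / (11/15) = 80/11.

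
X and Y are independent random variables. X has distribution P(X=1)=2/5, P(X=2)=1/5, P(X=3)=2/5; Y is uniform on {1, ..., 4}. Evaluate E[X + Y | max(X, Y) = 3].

43/9

P(max(X, Y) = 3) = 9/20.
Summing (X+Y)·P(x,y) over outcomes with max(X, Y) = 3 gives 43/20.
E[X + Y | max(X, Y) = 3] = (43/20) / (9/20) = 43/9.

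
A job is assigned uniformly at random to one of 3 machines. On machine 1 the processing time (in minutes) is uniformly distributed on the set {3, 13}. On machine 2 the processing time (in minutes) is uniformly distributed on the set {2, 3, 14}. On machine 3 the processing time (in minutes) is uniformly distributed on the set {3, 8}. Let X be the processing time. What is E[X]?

E[X | machine 1] = (3+13)/2 = 8.
E[X | machine 2] = (2+3+14)/3 = 19/3.
E[X | machine 3] = (3+8)/2 = 11/2.
By the law of total expectation,
E[X] = (1/3)·(8) + (1/3)·(19/3) + (1/3)·(11/2) = 119/18.

119/18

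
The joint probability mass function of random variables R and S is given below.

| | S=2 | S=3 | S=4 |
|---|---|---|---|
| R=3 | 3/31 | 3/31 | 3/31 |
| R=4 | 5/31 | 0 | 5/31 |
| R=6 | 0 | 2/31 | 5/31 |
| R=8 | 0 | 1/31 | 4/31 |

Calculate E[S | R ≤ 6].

P(R ≤ 6) = 26/31.
Σ S·P over the event = 2·(3/31) + 3·(3/31) + 4·(3/31) + 2·(5/31) + 4·(5/31) + 3·(2/31) + 4·(5/31) = 83/31.
E[S | R ≤ 6] = (83/31) / (26/31) = 83/26.

83/26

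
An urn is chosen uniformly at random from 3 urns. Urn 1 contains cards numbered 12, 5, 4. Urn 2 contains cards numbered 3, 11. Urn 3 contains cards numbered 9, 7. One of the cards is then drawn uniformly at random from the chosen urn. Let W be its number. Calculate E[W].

E[W | urn 1] = (12+5+4)/3 = 7.
E[W | urn 2] = (3+11)/2 = 7.
E[W | urn 3] = (9+7)/2 = 8.
By the law of total expectation,
E[W] = (1/3)·(7) + (1/3)·(7) + (1/3)·(8) = 22/3.

22/3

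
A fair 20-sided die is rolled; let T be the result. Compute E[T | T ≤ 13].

P(T ≤ 13) = 13/20.
E[T | T ≤ 13] = (91/20) / (13/20) = 7.

7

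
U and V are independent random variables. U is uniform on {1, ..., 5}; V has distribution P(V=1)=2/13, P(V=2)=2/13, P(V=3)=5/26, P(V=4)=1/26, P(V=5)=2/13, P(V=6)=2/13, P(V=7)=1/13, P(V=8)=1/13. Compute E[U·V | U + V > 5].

1438/91

P(U + V > 5) = 7/10.
Summing UV·P(x,y) over outcomes with U + V > 5 gives 719/65.
E[U·V | U + V > 5] = (719/65) / (7/10) = 1438/91.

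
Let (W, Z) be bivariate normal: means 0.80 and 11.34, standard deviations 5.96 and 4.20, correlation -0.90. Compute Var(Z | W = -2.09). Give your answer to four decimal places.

3.3516

Var(Z | W=x) = (1 − ρ²)·σ_Z².
Var(Z | W=-2.09) = (4.20)²·(1 − (-0.90)²) = 17.64·0.19 = 3.3516.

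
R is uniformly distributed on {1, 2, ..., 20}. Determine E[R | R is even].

Given R is even, R is equally likely to be any of {2, 4, 6, 8, 10, 12, 14, 16, 18, 20}.
E[R | R is even] = (2 + 4 + 6 + 8 + 10 + 12 + 14 + 16 + 18 + 20) / 10 = 11.

11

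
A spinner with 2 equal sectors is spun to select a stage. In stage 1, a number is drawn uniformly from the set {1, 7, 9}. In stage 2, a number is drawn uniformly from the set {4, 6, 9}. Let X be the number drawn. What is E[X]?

E[X | stage 1] = (1+7+9)/3 = 17/3.
E[X | stage 2] = (4+6+9)/3 = 19/3.
E[X] = (1/2)·(17/3) + (1/2)·(19/3) = 6.

6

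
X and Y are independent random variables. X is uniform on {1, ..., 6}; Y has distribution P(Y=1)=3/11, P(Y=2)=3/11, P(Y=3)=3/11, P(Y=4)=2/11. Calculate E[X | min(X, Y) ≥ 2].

4

P(min(X, Y) ≥ 2) = 20/33.
Summing X·P(x,y) over outcomes with min(X, Y) ≥ 2 gives 80/33.
E[X | min(X, Y) ≥ 2] = (80/33) / (20/33) = 4.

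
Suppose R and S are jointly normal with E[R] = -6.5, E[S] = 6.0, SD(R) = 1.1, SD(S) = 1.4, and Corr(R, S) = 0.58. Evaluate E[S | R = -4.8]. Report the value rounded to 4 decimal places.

7.2549

E[S | R=x] = μ_S + ρ(σ_S/σ_R)(x − μ_R) for jointly normal variables.
E[S | R=-4.8] = 6.0 + (0.58)·(1.4/1.1)·(-4.8 − (-6.5)) = 6.0 + (0.73818)·(1.7) = 7.2549.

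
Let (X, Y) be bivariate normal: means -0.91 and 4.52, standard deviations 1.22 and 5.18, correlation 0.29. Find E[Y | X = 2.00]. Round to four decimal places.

For a bivariate normal, E[Y | X=x] = μ_Y + ρ·(σ_Y/σ_X)·(x − μ_X).
E[Y | X=2.00] = 4.52 + (0.29)·(5.18/1.22)·(2.00 − (-0.91)) = 4.52 + (1.2313)·(2.91) = 8.1031.

8.1031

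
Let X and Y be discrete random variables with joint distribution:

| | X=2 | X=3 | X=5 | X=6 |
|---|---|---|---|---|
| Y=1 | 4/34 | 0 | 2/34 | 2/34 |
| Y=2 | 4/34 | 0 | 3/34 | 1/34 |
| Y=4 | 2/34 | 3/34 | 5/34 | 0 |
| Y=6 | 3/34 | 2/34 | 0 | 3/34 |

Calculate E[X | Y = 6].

15/4

P(Y = 6) = 4/17.
Σ X·P over the event = 2·(3/34) + 3·(2/34) + 6·(3/34) = 15/17.
E[X | Y = 6] = (15/17) / (4/17) = 15/4.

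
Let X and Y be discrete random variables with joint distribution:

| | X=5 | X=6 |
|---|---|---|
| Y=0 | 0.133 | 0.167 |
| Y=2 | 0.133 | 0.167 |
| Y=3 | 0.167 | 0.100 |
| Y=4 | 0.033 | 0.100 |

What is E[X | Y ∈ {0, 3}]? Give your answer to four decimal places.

5.4709

P(Y ∈ {0, 3}) = 0.567.
Σ X·P over the event = 5·(0.133) + 5·(0.167) + 6·(0.167) + 6·(0.100) = 3.102.
E[X | Y ∈ {0, 3}] = (3.102) / (0.567) = 5.4709.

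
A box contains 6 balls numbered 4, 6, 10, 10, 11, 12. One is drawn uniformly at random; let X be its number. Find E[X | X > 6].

43/4

P(X > 6) = 2/3.
Σ over the event: 10·1/3 + 11·1/6 + 12·1/6 = 43/6.
E[X | X > 6] = (43/6) / (2/3) = 43/4.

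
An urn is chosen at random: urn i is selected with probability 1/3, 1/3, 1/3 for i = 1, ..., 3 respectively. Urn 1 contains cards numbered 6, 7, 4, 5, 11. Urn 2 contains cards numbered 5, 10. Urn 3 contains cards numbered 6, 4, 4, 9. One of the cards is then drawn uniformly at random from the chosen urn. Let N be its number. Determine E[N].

E[N | urn 1] = (6+7+4+5+11)/5 = 33/5.
E[N | urn 2] = (5+10)/2 = 15/2.
E[N | urn 3] = (6+4+4+9)/4 = 23/4.
By the law of total expectation,
E[N] = (1/3)·(33/5) + (1/3)·(15/2) + (1/3)·(23/4) = 397/60.

397/60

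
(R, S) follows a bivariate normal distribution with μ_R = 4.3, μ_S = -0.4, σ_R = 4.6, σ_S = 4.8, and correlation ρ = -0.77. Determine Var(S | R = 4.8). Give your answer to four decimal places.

9.3796

For a bivariate normal, Var(S | R=x) = σ_S²(1 − ρ²).
Var(S | R=4.8) = (4.8)²·(1 − (-0.77)²) = 23.04·0.4071 = 9.3796.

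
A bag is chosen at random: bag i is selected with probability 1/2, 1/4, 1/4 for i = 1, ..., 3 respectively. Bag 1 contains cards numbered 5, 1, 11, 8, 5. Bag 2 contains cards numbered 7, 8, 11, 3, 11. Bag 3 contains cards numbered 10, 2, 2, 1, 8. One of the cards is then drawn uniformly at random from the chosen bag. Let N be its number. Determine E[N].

123/20

E[N | bag 1] = (5+1+11+8+5)/5 = 6.
E[N | bag 2] = (7+8+11+3+11)/5 = 8.
E[N | bag 3] = (10+2+2+1+8)/5 = 23/5.
E[N] = (1/2)·(6) + (1/4)·(8) + (1/4)·(23/5) = 123/20.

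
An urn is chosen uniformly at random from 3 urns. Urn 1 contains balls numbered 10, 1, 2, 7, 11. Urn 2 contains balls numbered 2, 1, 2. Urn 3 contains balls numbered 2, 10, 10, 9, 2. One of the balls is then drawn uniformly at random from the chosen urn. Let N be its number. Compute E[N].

217/45

E[N | urn 1] = (10+1+2+7+11)/5 = 31/5.
E[N | urn 2] = (2+1+2)/3 = 5/3.
E[N | urn 3] = (2+10+10+9+2)/5 = 33/5.
By the law of total expectation,
E[N] = (1/3)·(31/5) + (1/3)·(5/3) + (1/3)·(33/5) = 217/45.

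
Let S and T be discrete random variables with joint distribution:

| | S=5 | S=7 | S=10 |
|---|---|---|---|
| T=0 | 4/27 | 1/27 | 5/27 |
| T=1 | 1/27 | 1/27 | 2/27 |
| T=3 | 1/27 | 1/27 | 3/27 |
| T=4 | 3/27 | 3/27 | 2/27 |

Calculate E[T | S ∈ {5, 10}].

P(S ∈ {5, 10}) = 7/9.
Σ T·P over the event = 0·(4/27) + 1·(1/27) + 3·(1/27) + 4·(3/27) + 0·(5/27) + 1·(2/27) + 3·(3/27) + 4·(2/27) = 35/27.
E[T | S ∈ {5, 10}] = (35/27) / (7/9) = 5/3.

5/3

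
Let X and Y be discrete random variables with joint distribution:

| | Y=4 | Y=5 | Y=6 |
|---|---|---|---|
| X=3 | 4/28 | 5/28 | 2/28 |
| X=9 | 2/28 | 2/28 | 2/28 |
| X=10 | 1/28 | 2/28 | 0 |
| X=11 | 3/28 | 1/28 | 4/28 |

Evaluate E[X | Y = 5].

32/5

P(Y = 5) = 5/14.
Summing X·P(X=x,Y=y) over the conditioning event gives 16/7.
E[X | Y = 5] = (16/7) / (5/14) = 32/5.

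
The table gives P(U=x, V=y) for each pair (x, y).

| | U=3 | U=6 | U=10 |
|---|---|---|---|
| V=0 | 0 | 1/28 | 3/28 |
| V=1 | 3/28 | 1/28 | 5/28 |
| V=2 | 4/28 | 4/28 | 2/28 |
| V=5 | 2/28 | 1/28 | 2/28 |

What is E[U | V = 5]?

P(V = 5) = 5/28.
Σ U·P over the event = 3·(2/28) + 6·(1/28) + 10·(2/28) = 8/7.
E[U | V = 5] = (8/7) / (5/28) = 32/5.

32/5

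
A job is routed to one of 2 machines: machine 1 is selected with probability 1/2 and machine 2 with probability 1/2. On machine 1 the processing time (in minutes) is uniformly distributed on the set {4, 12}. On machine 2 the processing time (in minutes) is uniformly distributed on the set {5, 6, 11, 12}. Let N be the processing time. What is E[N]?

33/4

E[N | machine 1] = (4+12)/2 = 8.
E[N | machine 2] = (5+6+11+12)/4 = 17/2.
E[N] = (1/2)·(8) + (1/2)·(17/2) = 33/4.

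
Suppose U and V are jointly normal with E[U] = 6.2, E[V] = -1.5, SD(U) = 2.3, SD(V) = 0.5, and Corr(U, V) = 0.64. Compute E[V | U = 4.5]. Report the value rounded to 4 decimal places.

-1.7365

The regression of V on U has slope ρ·σ_V/σ_U and passes through (μ_U, μ_V).
E[V | U=4.5] = -1.5 + (0.64)·(0.5/2.3)·(4.5 − (6.2)) = -1.5 + (0.13913)·(-1.7) = -1.7365.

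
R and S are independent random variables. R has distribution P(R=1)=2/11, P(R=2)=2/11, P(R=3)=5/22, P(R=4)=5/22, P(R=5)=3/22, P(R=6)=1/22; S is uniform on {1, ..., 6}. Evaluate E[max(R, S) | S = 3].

P(S = 3) = 1/6.
Summing max(R,S)·P(x,y) over outcomes with S = 3 gives 20/33.
E[max(R, S) | S = 3] = (20/33) / (1/6) = 40/11.

40/11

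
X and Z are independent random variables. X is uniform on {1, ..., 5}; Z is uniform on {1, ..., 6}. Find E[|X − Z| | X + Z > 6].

29/15

P(X + Z > 6) = 1/2.
Summing |X−Z|·P(x,y) over outcomes with X + Z > 6 gives 29/30.
E[|X − Z| | X + Z > 6] = (29/30) / (1/2) = 29/15.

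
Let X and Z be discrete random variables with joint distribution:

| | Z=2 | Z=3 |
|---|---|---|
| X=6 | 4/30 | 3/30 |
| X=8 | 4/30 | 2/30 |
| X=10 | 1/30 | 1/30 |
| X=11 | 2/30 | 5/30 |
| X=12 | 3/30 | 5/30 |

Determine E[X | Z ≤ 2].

62/7

P(Z ≤ 2) = 7/15.
Σ X·P over the event = 6·(4/30) + 8·(4/30) + 10·(1/30) + 11·(2/30) + 12·(3/30) = 62/15.
E[X | Z ≤ 2] = (62/15) / (7/15) = 62/7.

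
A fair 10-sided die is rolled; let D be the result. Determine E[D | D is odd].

5

Given D is odd, D is equally likely to be any of {1, 3, 5, 7, 9}.
E[D | D is odd] = (1 + 3 + 5 + 7 + 9) / 5 = 5.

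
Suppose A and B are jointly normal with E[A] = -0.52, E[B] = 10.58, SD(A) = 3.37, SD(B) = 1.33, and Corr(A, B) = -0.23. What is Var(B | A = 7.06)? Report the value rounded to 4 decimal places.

1.6753

Var(B | A=x) = (1 − ρ²)·σ_B².
Var(B | A=7.06) = (1.33)²·(1 − (-0.23)²) = 1.7689·0.9471 = 1.6753.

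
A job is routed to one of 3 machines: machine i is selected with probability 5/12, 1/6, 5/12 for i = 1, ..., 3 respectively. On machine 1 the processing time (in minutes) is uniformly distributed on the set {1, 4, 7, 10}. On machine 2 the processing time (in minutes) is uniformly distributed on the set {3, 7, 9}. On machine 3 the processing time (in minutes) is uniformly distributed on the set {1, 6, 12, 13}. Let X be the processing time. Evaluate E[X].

E[X | machine 1] = (1+4+7+10)/4 = 11/2.
E[X | machine 2] = (3+7+9)/3 = 19/3.
E[X | machine 3] = (1+6+12+13)/4 = 8.
By the law of total expectation,
E[X] = (5/12)·(11/2) + (1/6)·(19/3) + (5/12)·(8) = 481/72.

481/72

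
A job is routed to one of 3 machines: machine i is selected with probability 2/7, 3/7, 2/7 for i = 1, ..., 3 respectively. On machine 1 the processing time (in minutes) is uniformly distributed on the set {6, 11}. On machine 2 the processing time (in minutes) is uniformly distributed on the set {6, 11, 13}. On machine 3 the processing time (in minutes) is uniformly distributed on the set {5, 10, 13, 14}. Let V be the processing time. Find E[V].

E[V | machine 1] = (6+11)/2 = 17/2.
E[V | machine 2] = (6+11+13)/3 = 10.
E[V | machine 3] = (5+10+13+14)/4 = 21/2.
By the law of total expectation,
E[V] = (2/7)·(17/2) + (3/7)·(10) + (2/7)·(21/2) = 68/7.

68/7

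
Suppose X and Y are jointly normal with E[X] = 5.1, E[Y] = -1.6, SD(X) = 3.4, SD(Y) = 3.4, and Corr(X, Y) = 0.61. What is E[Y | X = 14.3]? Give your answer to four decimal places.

For a bivariate normal, E[Y | X=x] = μ_Y + ρ·(σ_Y/σ_X)·(x − μ_X).
E[Y | X=14.3] = -1.6 + (0.61)·(3.4/3.4)·(14.3 − (5.1)) = -1.6 + (0.61)·(9.2) = 4.0120.

4.0120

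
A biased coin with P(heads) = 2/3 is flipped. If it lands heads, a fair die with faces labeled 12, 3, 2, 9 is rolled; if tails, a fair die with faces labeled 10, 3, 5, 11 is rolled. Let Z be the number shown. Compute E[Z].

E[Z | heads] = (12+3+2+9)/4 = 13/2.
E[Z | tails] = (10+3+5+11)/4 = 29/4.
By the law of total expectation,
E[Z] = (2/3)·(13/2) + (1/3)·(29/4) = 27/4.

27/4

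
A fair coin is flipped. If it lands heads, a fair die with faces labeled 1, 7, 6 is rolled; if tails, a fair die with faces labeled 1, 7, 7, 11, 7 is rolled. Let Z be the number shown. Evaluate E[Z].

169/30

E[Z | heads] = (1+7+6)/3 = 14/3.
E[Z | tails] = (1+7+7+11+7)/5 = 33/5.
E[Z] = (1/2)·(14/3) + (1/2)·(33/5) = 169/30.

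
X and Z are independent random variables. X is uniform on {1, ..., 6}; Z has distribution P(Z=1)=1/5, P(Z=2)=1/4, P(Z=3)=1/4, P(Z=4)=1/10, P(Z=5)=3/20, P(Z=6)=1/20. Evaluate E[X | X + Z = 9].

P(X + Z = 9) = 11/120.
Summing X·P(x,y) over outcomes with X + Z = 9 gives 11/24.
E[X | X + Z = 9] = (11/24) / (11/120) = 5.

5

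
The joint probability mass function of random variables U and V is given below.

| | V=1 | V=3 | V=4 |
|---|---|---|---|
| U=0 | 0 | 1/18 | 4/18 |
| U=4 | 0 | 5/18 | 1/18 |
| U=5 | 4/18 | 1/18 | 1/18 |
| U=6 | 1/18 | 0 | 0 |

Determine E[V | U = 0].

19/5

P(U = 0) = 5/18.
Summing V·P(U=x,V=y) over the conditioning event gives 19/18.
E[V | U = 0] = (19/18) / (5/18) = 19/5.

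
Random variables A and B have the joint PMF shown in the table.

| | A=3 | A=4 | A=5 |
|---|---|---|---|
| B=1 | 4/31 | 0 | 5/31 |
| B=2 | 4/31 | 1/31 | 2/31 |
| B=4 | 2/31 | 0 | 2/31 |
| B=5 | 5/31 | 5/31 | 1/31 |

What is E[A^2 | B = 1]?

161/9

P(B = 1) = 9/31.
Σ A^2·P over the event = 9·(4/31) + 25·(5/31) = 161/31.
E[A^2 | B = 1] = (161/31) / (9/31) = 161/9.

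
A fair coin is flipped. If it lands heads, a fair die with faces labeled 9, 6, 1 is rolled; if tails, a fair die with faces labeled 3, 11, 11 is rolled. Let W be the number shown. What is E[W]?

41/6

E[W | heads] = (9+6+1)/3 = 16/3.
E[W | tails] = (3+11+11)/3 = 25/3.
E[W] = (1/2)·(16/3) + (1/2)·(25/3) = 41/6.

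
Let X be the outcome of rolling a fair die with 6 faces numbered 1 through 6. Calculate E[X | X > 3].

Given X > 3, X is equally likely to be any of {4, 5, 6}.
E[X | X > 3] = (4 + 5 + 6) / 3 = 5.

5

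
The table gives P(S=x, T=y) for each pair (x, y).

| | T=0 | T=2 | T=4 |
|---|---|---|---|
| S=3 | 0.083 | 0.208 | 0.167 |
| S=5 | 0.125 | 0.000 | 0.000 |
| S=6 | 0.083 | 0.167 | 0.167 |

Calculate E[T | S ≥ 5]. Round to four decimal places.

P(S ≥ 5) = 0.542.
Σ T·P over the event = 0·(0.125) + 0·(0.083) + 2·(0.167) + 4·(0.167) = 1.002.
E[T | S ≥ 5] = (1.002) / (0.542) = 1.8487.

1.8487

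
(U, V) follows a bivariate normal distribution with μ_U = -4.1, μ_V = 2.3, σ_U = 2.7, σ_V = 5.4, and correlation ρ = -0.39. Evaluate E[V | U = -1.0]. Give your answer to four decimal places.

-0.1180

E[V | U=x] = μ_V + ρ(σ_V/σ_U)(x − μ_U) for jointly normal variables.
E[V | U=-1.0] = 2.3 + (-0.39)·(5.4/2.7)·(-1.0 − (-4.1)) = 2.3 + (-0.78)·(3.1) = -0.1180.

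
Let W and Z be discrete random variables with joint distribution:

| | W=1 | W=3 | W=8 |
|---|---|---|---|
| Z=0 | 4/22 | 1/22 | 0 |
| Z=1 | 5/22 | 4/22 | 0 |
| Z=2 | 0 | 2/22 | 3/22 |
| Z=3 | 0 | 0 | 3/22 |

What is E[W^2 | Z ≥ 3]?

P(Z ≥ 3) = 3/22.
Σ W^2·P over the event = 64·(3/22) = 96/11.
E[W^2 | Z ≥ 3] = (96/11) / (3/22) = 64.

64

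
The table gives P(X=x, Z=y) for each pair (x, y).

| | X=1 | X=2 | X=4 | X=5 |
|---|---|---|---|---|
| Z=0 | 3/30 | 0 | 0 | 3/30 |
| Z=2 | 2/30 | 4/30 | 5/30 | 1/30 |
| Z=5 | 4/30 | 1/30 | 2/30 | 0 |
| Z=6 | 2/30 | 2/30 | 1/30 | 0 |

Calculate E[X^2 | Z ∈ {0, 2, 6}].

P(Z ∈ {0, 2, 6}) = 23/30.
Summing X^2·P(X=x,Z=y) over the conditioning event gives 227/30.
E[X^2 | Z ∈ {0, 2, 6}] = (227/30) / (23/30) = 227/23.

227/23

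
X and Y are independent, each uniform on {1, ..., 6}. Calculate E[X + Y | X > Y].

7

P(X > Y) = 5/12.
Summing (X+Y)·P(x,y) over outcomes with X > Y gives 35/12.
E[X + Y | X > Y] = (35/12) / (5/12) = 7.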